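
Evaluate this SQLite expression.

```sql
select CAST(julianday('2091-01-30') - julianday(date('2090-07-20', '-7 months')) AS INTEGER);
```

Adding -7 months to 2090-07-20 gives 2089-12-20.
11 days remain in December 2089 after the 20th (31 − 20).
Full months from January 2090 through December 2090 contribute their day counts.
Then 30 days into January 2091.
Total: 11 + 31 + 28 + 31 + 30 + 31 + 30 + 31 + 31 + 30 + 31 + 30 + 31 + 30 = 406.

406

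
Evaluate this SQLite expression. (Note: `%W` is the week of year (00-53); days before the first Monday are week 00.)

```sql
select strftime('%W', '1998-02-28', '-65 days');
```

51

First apply '-65 days': 1998-02-28 → 1997-12-25.
1997-12-25 is a Thursday. SQLite's %W counts Mondays since the year started; the result is 51.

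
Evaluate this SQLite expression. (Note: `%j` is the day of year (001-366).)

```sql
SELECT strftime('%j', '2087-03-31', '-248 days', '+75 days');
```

282

First apply '-248 days', '+75 days': 2087-03-31 → 2086-10-09.
Day-of-year for 2086-10-09: days since 2086-01-01 inclusive = 282, zero-padded to 282.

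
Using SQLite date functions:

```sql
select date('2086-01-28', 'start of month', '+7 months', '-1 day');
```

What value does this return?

2086-07-31

`start of month` rewinds 2086-01-28 to 2086-01-01.
Adding +7 months to 2086-01-01 gives 2086-08-01.
Going back 1 day from 2086-08-01 reaches 2086-07-31 (last day of July, 31 days).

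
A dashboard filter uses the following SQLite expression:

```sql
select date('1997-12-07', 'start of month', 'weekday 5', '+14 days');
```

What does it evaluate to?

1997-12-19

`start of month` rewinds 1997-12-07 to 1997-12-01.
`weekday 5` advances to the next Friday; 1997-12-01 is a Monday, so it moves forward to 1997-12-05.
Advancing 14 more days within December lands on 1997-12-19.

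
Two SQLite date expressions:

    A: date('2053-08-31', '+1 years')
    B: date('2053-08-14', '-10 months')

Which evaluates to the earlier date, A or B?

B

A = 2054-08-31.
B = 2052-10-14.
B is earlier.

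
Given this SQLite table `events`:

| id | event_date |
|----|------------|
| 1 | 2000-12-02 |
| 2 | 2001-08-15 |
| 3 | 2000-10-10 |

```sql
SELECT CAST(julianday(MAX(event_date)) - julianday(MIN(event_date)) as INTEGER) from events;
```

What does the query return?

309

MIN = 2000-10-10, MAX = 2001-08-15.
21 days remain in October 2000 after the 10th (31 − 10).
Full months from November 2000 through July 2001 contribute their day counts.
Then 15 days into August 2001.
Total: 21 + 30 + 31 + 31 + 28 + 31 + 30 + 31 + 30 + 31 + 15 = 309.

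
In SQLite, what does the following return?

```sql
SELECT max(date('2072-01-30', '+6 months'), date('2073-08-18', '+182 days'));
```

2074-02-16

date('2072-01-30', '+6 months') → 2072-07-30.
date('2073-08-18', '+182 days') → 2074-02-16.
Later of the two is 2074-02-16.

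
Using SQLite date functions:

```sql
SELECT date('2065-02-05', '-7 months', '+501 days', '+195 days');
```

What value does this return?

2066-06-01

Adding -7 months to 2065-02-05 gives 2064-07-05.
Applying '+501 days' to 2064-07-05: counting 501 days forward gives 2065-11-18.
Applying '+195 days' to 2065-11-18: counting 195 days forward gives 2066-06-01.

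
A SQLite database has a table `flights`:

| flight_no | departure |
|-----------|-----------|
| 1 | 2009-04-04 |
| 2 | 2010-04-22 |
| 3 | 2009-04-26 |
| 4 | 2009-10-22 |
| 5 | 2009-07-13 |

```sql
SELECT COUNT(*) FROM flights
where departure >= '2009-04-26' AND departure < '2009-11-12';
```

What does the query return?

3

Rows in [2009-04-26, 2009-11-12): 2009-04-26, 2009-10-22, 2009-07-13 → 3 rows.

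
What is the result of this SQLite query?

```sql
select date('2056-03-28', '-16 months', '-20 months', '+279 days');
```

Adding -16 months to 2056-03-28 gives 2054-11-28.
Adding -20 months to 2054-11-28 gives 2053-03-28.
Applying '+279 days' to 2053-03-28: counting 279 days forward gives 2054-01-01.

2054-01-01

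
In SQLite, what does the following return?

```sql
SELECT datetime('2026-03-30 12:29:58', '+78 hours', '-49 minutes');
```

+78 hours from 2026-03-30 12:29:58 is 2026-04-02 18:29:58 (crosses midnight).
-49 minutes from 2026-04-02 18:29:58 is 2026-04-02 17:40:58.

2026-04-02 17:40:58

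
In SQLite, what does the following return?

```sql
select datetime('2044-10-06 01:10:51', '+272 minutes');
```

272 minutes = 4h 32m; +272 minutes from 2044-10-06 01:10:51 is 2044-10-06 05:42:51.

2044-10-06 05:42:51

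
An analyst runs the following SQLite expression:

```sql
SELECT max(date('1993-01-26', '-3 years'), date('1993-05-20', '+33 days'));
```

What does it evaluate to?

date('1993-01-26', '-3 years') → 1990-01-26.
date('1993-05-20', '+33 days') → 1993-06-22.
Later of the two is 1993-06-22.

1993-06-22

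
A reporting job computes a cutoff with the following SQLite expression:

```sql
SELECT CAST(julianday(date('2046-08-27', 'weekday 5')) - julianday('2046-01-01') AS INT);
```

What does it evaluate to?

`weekday 5` advances to the next Friday; 2046-08-27 is a Monday, so it moves forward to 2046-08-31.
30 days remain in January 2046 after the 1st (31 − 1).
Full months from February 2046 through July 2046 contribute their day counts.
Then 31 days into August 2046.
Total: 30 + 28 + 31 + 30 + 31 + 30 + 31 + 31 = 242.

242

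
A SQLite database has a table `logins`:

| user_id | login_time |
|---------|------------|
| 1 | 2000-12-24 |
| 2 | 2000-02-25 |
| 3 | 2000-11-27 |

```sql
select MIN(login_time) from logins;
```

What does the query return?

MIN over {2000-02-25, 2000-11-27, 2000-12-24}.

2000-02-25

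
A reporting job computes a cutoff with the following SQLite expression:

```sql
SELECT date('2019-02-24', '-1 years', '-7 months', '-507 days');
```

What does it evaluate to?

Adding -1 year to 2019-02-24 gives 2018-02-24.
Adding -7 months to 2018-02-24 gives 2017-07-24.
Applying '-507 days' to 2017-07-24: counting 507 days back gives 2016-03-04.

2016-03-04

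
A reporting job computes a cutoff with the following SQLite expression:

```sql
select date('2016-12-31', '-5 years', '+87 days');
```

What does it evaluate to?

Adding -5 years to 2016-12-31 gives 2011-12-31.
Applying '+87 days' to 2011-12-31: counting 87 days forward gives 2012-03-27.

2012-03-27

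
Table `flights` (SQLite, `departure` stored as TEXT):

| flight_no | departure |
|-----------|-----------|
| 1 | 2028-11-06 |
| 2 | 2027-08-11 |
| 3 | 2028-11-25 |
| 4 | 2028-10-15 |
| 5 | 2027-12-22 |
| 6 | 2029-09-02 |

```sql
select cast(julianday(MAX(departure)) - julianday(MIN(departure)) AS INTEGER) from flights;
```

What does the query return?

MIN = 2027-08-11, MAX = 2029-09-02.
20 days remain in August 2027 after the 11th (31 − 11).
Full months from September 2027 through August 2029 contribute their day counts.
Then 2 days into September 2029.
Total: 20 + 30 + 31 + 30 + 31 + 31 + 29 + 31 + 30 + 31 + 30 + 31 + 31 + 30 + 31 + 30 + 31 + 31 + 28 + 31 + 30 + 31 + 30 + 31 + 31 + 2 = 753.

753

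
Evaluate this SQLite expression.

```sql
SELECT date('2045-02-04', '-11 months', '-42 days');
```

Adding -11 months to 2045-02-04 gives 2044-03-04.
Applying '-42 days' to 2044-03-04: counting 42 days back gives 2044-01-22.

2044-01-22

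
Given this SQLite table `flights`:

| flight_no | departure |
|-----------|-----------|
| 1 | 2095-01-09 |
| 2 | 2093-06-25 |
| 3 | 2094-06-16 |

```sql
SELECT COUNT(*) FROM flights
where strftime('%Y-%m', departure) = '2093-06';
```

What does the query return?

Rows with year-month 2093-06: 2093-06-25 → 1.

1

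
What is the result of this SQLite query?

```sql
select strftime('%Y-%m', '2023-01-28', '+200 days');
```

First apply '+200 days': 2023-01-28 → 2023-08-16.
`%Y-%m` extracts the year-month: 2023-08.

2023-08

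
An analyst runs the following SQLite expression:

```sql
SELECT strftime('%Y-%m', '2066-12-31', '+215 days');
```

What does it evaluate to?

First apply '+215 days': 2066-12-31 → 2067-08-03.
`%Y-%m` extracts the year-month: 2067-08.

2067-08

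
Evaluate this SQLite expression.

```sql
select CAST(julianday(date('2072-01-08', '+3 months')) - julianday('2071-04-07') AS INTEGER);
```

367

Adding +3 months to 2072-01-08 gives 2072-04-08.
23 days remain in April 2071 after the 7th (30 − 7).
Full months from May 2071 through March 2072 contribute their day counts.
Then 8 days into April 2072.
Total: 23 + 31 + 30 + 31 + 31 + 30 + 31 + 30 + 31 + 31 + 29 + 31 + 8 = 367.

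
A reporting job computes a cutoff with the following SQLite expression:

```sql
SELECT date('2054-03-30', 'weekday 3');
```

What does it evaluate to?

2054-04-01

`weekday 3` advances to the next Wednesday; 2054-03-30 is a Monday, so it moves forward to 2054-04-01.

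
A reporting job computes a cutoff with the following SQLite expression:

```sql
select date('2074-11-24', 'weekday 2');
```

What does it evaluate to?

`weekday 2` advances to the next Tuesday; 2074-11-24 is a Saturday, so it moves forward to 2074-11-27.

2074-11-27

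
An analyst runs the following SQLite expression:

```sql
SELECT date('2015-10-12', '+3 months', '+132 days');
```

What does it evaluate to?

2016-05-23

Adding +3 months to 2015-10-12 gives 2016-01-12.
Applying '+132 days' to 2016-01-12: counting 132 days forward gives 2016-05-23.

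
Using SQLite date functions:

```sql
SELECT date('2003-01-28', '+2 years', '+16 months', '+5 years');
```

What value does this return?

Adding +2 years to 2003-01-28 gives 2005-01-28.
Adding +16 months to 2005-01-28 gives 2006-05-28.
Adding +5 years to 2006-05-28 gives 2011-05-28.

2011-05-28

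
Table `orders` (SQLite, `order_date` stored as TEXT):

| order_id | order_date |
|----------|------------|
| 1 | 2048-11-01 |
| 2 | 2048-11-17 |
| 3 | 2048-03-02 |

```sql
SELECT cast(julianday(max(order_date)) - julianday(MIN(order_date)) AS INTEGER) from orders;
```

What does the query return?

260

MIN = 2048-03-02, MAX = 2048-11-17.
29 days remain in March 2048 after the 2nd (31 − 2).
Full months from April 2048 through October 2048 contribute their day counts.
Then 17 days into November 2048.
Total: 29 + 30 + 31 + 30 + 31 + 31 + 30 + 31 + 17 = 260.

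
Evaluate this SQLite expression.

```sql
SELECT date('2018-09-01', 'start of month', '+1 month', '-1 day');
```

`start of month` rewinds 2018-09-01 to 2018-09-01.
Adding +1 month to 2018-09-01 gives 2018-10-01.
Going back 1 day from 2018-10-01 reaches 2018-09-30 (last day of September, 30 days).

2018-09-30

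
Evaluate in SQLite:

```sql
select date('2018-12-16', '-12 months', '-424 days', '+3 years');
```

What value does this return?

Adding -12 months to 2018-12-16 gives 2017-12-16.
Applying '-424 days' to 2017-12-16: counting 424 days back gives 2016-10-18.
Adding +3 years to 2016-10-18 gives 2019-10-18.

2019-10-18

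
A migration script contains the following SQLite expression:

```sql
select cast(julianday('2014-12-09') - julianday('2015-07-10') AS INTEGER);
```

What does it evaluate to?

-213

22 days remain in December 2014 after the 9th (31 − 9).
Full months from January 2015 through June 2015 contribute their day counts.
Then 10 days into July 2015.
Total: 22 + 31 + 28 + 31 + 30 + 31 + 30 + 10 = 213.
The subtraction is earlier − later, so the result is −213 → -213.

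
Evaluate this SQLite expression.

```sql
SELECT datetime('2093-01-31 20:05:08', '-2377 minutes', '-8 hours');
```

2377 minutes = 39h 37m; -2377 minutes from 2093-01-31 20:05:08 is 2093-01-30 04:28:08 (crosses midnight).
-8 hours from 2093-01-30 04:28:08 is 2093-01-29 20:28:08 (crosses midnight).

2093-01-29 20:28:08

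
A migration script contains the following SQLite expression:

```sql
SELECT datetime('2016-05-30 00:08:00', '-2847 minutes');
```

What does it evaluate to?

2016-05-28 00:41:00

2847 minutes = 47h 27m; -2847 minutes from 2016-05-30 00:08:00 is 2016-05-28 00:41:00 (crosses midnight).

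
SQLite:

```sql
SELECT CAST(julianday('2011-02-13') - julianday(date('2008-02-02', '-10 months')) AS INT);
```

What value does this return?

Adding -10 months to 2008-02-02 gives 2007-04-02.
28 days remain in April 2007 after the 2nd (30 − 2).
Full months from May 2007 through January 2011 contribute their day counts.
Then 13 days into February 2011.
Total: 28 + 31 + 30 + 31 + 31 + 30 + 31 + 30 + 31 + 31 + 29 + 31 + 30 + 31 + 30 + 31 + 31 + 30 + 31 + 30 + 31 + 31 + 28 + 31 + 30 + 31 + 30 + 31 + 31 + 30 + 31 + 30 + 31 + 31 + 28 + 31 + 30 + 31 + 30 + 31 + 31 + 30 + 31 + 30 + 31 + 31 + 13 = 1413.

1413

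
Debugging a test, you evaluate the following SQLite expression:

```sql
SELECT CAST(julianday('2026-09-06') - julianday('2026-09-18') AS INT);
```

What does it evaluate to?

Both dates are in September 2026: 18 − 6 = 12.
The subtraction is earlier − later, so the result is −12 → -12.

-12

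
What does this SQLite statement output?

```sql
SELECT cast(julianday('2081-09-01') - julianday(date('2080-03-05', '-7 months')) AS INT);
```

Adding -7 months to 2080-03-05 gives 2079-08-05.
26 days remain in August 2079 after the 5th (31 − 5).
Full months from September 2079 through August 2081 contribute their day counts.
Then 1 day into September 2081.
Total: 26 + 30 + 31 + 30 + 31 + 31 + 29 + 31 + 30 + 31 + 30 + 31 + 31 + 30 + 31 + 30 + 31 + 31 + 28 + 31 + 30 + 31 + 30 + 31 + 31 + 1 = 758.

758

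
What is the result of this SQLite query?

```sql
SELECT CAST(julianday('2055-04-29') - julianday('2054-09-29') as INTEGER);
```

212

1 day remains in September 2054 after the 29th (30 − 29).
Full months from October 2054 through March 2055 contribute their day counts.
Then 29 days into April 2055.
Total: 1 + 31 + 30 + 31 + 31 + 28 + 31 + 29 = 212.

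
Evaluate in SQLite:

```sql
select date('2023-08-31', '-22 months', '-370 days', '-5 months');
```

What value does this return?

Adding -22 months to 2023-08-31 gives 2021-10-31.
Applying '-370 days' to 2021-10-31: counting 370 days back gives 2020-10-26.
Adding -5 months to 2020-10-26 gives 2020-05-26.

2020-05-26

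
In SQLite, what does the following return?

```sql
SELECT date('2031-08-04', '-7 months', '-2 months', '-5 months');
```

2030-06-04

Adding -7 months to 2031-08-04 gives 2031-01-04.
Adding -2 months to 2031-01-04 gives 2030-11-04.
Adding -5 months to 2030-11-04 gives 2030-06-04.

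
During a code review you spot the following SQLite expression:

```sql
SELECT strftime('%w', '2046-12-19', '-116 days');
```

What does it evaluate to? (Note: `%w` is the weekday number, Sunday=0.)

First apply '-116 days': 2046-12-19 → 2046-08-25.
2046-08-25 is a Saturday; with Sunday=0 that is 6.

6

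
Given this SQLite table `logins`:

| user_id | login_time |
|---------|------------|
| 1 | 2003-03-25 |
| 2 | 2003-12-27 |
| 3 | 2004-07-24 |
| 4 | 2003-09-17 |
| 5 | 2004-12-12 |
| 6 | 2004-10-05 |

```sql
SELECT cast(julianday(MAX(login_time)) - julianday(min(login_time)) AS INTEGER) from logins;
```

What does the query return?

MIN = 2003-03-25, MAX = 2004-12-12.
6 days remain in March 2003 after the 25th (31 − 25).
Full months from April 2003 through November 2004 contribute their day counts.
Then 12 days into December 2004.
Total: 6 + 30 + 31 + 30 + 31 + 31 + 30 + 31 + 30 + 31 + 31 + 29 + 31 + 30 + 31 + 30 + 31 + 31 + 30 + 31 + 30 + 12 = 628.

628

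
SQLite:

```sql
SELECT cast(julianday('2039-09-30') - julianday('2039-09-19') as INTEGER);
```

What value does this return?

Both dates are in September 2039: 30 − 19 = 11.

11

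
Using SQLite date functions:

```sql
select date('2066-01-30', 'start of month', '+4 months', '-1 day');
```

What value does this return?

2066-04-30

`start of month` rewinds 2066-01-30 to 2066-01-01.
Adding +4 months to 2066-01-01 gives 2066-05-01.
Going back 1 day from 2066-05-01 reaches 2066-04-30 (last day of April, 30 days).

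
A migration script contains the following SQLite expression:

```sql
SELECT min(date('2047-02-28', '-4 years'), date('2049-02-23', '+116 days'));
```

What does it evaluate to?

2043-02-28

date('2047-02-28', '-4 years') → 2043-02-28.
date('2049-02-23', '+116 days') → 2049-06-19.
Earlier of the two is 2043-02-28.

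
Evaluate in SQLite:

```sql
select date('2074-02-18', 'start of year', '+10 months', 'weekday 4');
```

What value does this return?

`start of year` rewinds 2074-02-18 to 2074-01-01.
Adding +10 months to 2074-01-01 gives 2074-11-01.
`weekday 4` advances to the next Thursday; 2074-11-01 is already a Thursday, so it stays at 2074-11-01.

2074-11-01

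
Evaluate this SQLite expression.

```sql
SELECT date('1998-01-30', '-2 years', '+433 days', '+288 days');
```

Adding -2 years to 1998-01-30 gives 1996-01-30.
Applying '+433 days' to 1996-01-30: counting 433 days forward gives 1997-04-07.
Applying '+288 days' to 1997-04-07: counting 288 days forward gives 1998-01-20.

1998-01-20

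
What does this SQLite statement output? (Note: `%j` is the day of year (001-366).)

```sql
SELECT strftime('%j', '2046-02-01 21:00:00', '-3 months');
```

First apply '-3 months': 2046-02-01 21:00:00 → 2045-11-01 21:00:00.
Day-of-year for 2045-11-01: days since 2045-01-01 inclusive = 305, zero-padded to 305.

305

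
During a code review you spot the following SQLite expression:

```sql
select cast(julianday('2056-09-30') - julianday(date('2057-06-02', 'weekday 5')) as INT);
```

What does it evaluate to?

-251

`weekday 5` advances to the next Friday; 2057-06-02 is a Saturday, so it moves forward to 2057-06-08.
0 days remain in September 2056 after the 30th (30 − 30).
Full months from October 2056 through May 2057 contribute their day counts.
Then 8 days into June 2057.
Total: 0 + 31 + 30 + 31 + 31 + 28 + 31 + 30 + 31 + 8 = 251.
The subtraction is earlier − later, so the result is −251 → -251.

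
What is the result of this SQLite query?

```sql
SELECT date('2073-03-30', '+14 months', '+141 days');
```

2074-10-18

Adding +14 months to 2073-03-30 gives 2074-05-30.
Applying '+141 days' to 2074-05-30: counting 141 days forward gives 2074-10-18.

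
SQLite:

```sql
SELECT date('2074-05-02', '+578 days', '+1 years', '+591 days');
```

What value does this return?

Applying '+578 days' to 2074-05-02: counting 578 days forward gives 2075-12-01.
Adding +1 year to 2075-12-01 gives 2076-12-01.
Applying '+591 days' to 2076-12-01: counting 591 days forward gives 2078-07-15.

2078-07-15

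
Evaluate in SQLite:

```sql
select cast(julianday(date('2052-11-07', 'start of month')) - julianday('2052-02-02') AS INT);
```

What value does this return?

273

`start of month` rewinds 2052-11-07 to 2052-11-01.
27 days remain in February 2052 after the 2nd (29 − 2).
Full months from March 2052 through October 2052 contribute their day counts.
Then 1 day into November 2052.
Total: 27 + 31 + 30 + 31 + 30 + 31 + 31 + 30 + 31 + 1 = 273.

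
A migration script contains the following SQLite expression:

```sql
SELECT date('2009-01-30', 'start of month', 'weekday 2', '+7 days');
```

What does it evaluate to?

2009-01-13

`start of month` rewinds 2009-01-30 to 2009-01-01.
`weekday 2` advances to the next Tuesday; 2009-01-01 is a Thursday, so it moves forward to 2009-01-06.
Advancing 7 more days within January lands on 2009-01-13.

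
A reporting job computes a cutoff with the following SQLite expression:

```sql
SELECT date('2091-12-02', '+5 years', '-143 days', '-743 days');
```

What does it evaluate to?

Adding +5 years to 2091-12-02 gives 2096-12-02.
Applying '-143 days' to 2096-12-02: counting 143 days back gives 2096-07-12.
Applying '-743 days' to 2096-07-12: counting 743 days back gives 2094-06-30.

2094-06-30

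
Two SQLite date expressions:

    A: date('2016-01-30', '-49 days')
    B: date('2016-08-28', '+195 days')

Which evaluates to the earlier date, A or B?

A

A = 2015-12-12.
B = 2017-03-11.
A is earlier.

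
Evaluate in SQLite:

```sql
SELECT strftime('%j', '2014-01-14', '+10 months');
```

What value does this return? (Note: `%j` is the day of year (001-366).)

318

First apply '+10 months': 2014-01-14 → 2014-11-14.
Day-of-year for 2014-11-14: days since 2014-01-01 inclusive = 318, zero-padded to 318.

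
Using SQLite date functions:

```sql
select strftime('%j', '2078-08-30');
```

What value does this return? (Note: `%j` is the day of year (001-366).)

242

Day-of-year for 2078-08-30: days since 2078-01-01 inclusive = 242, zero-padded to 242.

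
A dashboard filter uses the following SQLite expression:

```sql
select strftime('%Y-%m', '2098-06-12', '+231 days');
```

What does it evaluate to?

2099-01

First apply '+231 days': 2098-06-12 → 2099-01-29.
`%Y-%m` extracts the year-month: 2099-01.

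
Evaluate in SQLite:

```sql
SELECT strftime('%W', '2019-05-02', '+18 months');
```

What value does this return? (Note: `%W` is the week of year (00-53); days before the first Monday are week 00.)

44

First apply '+18 months': 2019-05-02 → 2020-11-02.
2020-11-02 is a Monday. SQLite's %W counts Mondays since the year started; the result is 44.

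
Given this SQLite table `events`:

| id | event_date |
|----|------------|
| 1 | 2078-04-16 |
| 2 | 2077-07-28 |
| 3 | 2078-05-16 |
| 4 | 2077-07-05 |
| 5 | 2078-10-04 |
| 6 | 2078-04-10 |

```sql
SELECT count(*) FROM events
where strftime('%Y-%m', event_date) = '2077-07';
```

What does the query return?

2

Rows with year-month 2077-07: 2077-07-28, 2077-07-05 → 2.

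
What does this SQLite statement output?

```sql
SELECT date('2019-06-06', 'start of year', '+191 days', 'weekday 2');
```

`start of year` rewinds 2019-06-06 to 2019-01-01.
Applying '+191 days' to 2019-01-01: counting 191 days forward gives 2019-07-11.
`weekday 2` advances to the next Tuesday; 2019-07-11 is a Thursday, so it moves forward to 2019-07-16.

2019-07-16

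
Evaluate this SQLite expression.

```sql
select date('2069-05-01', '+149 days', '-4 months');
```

Applying '+149 days' to 2069-05-01: counting 149 days forward gives 2069-09-27.
Adding -4 months to 2069-09-27 gives 2069-05-27.

2069-05-27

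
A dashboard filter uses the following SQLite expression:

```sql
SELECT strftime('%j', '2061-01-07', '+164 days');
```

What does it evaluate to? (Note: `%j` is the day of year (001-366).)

First apply '+164 days': 2061-01-07 → 2061-06-20.
Day-of-year for 2061-06-20: days since 2061-01-01 inclusive = 171, zero-padded to 171.

171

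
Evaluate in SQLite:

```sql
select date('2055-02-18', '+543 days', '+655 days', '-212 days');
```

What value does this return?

Applying '+543 days' to 2055-02-18: counting 543 days forward gives 2056-08-14.
Applying '+655 days' to 2056-08-14: counting 655 days forward gives 2058-05-31.
Applying '-212 days' to 2058-05-31: counting 212 days back gives 2057-10-31.

2057-10-31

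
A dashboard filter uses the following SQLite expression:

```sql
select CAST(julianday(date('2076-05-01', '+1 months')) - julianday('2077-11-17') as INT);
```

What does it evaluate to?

Adding +1 month to 2076-05-01 gives 2076-06-01.
29 days remain in June 2076 after the 1st (30 − 1).
Full months from July 2076 through October 2077 contribute their day counts.
Then 17 days into November 2077.
Total: 29 + 31 + 31 + 30 + 31 + 30 + 31 + 31 + 28 + 31 + 30 + 31 + 30 + 31 + 31 + 30 + 31 + 17 = 534.
The subtraction is earlier − later, so the result is −534 → -534.

-534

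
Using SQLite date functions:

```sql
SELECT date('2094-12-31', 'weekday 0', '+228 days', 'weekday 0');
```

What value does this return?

`weekday 0` advances to the next Sunday; 2094-12-31 is a Friday, so it moves forward to 2095-01-02.
Applying '+228 days' to 2095-01-02: counting 228 days forward gives 2095-08-18.
`weekday 0` advances to the next Sunday; 2095-08-18 is a Thursday, so it moves forward to 2095-08-21.

2095-08-21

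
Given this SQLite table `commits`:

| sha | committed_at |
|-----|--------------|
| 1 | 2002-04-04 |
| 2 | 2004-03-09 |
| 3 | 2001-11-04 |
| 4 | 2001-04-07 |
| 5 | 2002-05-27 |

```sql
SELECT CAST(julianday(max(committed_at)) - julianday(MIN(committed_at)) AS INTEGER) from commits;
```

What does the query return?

MIN = 2001-04-07, MAX = 2004-03-09.
23 days remain in April 2001 after the 7th (30 − 7).
Full months from May 2001 through February 2004 contribute their day counts.
Then 9 days into March 2004.
Total: 23 + 31 + 30 + 31 + 31 + 30 + 31 + 30 + 31 + 31 + 28 + 31 + 30 + 31 + 30 + 31 + 31 + 30 + 31 + 30 + 31 + 31 + 28 + 31 + 30 + 31 + 30 + 31 + 31 + 30 + 31 + 30 + 31 + 31 + 29 + 9 = 1067.

1067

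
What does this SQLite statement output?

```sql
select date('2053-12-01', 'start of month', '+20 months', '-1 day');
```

`start of month` rewinds 2053-12-01 to 2053-12-01.
Adding +20 months to 2053-12-01 gives 2055-08-01.
Going back 1 day from 2055-08-01 reaches 2055-07-31 (last day of July, 31 days).

2055-07-31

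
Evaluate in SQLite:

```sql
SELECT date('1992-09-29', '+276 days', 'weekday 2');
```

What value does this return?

Applying '+276 days' to 1992-09-29: counting 276 days forward gives 1993-07-02.
`weekday 2` advances to the next Tuesday; 1993-07-02 is a Friday, so it moves forward to 1993-07-06.

1993-07-06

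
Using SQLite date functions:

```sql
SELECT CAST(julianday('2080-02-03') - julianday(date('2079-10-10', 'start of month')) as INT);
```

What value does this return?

`start of month` rewinds 2079-10-10 to 2079-10-01.
30 days remain in October 2079 after the 1st (31 − 1).
November 2079: 30 days.
December 2079: 31 days.
January 2080: 31 days.
Then 3 days into February 2080.
Total: 30 + 30 + 31 + 31 + 3 = 125.

125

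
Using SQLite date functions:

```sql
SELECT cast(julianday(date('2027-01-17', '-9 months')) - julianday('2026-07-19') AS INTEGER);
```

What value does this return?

-93

Adding -9 months to 2027-01-17 gives 2026-04-17.
13 days remain in April 2026 after the 17th (30 − 17).
May 2026: 31 days.
June 2026: 30 days.
Then 19 days into July 2026.
Total: 13 + 31 + 30 + 19 = 93.
The subtraction is earlier − later, so the result is −93 → -93.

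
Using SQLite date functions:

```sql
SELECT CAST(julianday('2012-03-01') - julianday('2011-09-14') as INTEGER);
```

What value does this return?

169

16 days remain in September 2011 after the 14th (30 − 14).
October 2011: 31 days.
November 2011: 30 days.
December 2011: 31 days.
January 2012: 31 days.
February 2012: 29 days (leap year).
Then 1 day into March 2012.
Total: 16 + 31 + 30 + 31 + 31 + 29 + 1 = 169.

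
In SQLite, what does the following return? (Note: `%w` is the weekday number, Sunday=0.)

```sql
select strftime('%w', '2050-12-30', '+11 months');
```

4

First apply '+11 months': 2050-12-30 → 2051-11-30.
2051-11-30 is a Thursday; with Sunday=0 that is 4.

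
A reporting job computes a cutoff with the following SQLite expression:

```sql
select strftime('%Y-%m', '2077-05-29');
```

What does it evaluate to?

`%Y-%m` extracts the year-month: 2077-05.

2077-05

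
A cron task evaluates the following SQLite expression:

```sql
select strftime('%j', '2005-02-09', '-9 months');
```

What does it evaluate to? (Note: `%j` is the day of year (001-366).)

130

First apply '-9 months': 2005-02-09 → 2004-05-09.
Day-of-year for 2004-05-09: days since 2004-01-01 inclusive = 130, zero-padded to 130.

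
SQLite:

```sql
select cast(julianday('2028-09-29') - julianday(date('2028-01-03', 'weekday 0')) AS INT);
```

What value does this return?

`weekday 0` advances to the next Sunday; 2028-01-03 is a Monday, so it moves forward to 2028-01-09.
22 days remain in January 2028 after the 9th (31 − 9).
Full months from February 2028 through August 2028 contribute their day counts.
Then 29 days into September 2028.
Total: 22 + 29 + 31 + 30 + 31 + 30 + 31 + 31 + 29 = 264.

264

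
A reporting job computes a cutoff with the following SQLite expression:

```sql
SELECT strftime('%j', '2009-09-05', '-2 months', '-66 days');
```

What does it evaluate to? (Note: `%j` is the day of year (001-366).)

First apply '-2 months', '-66 days': 2009-09-05 → 2009-04-30.
Day-of-year for 2009-04-30: days since 2009-01-01 inclusive = 120, zero-padded to 120.

120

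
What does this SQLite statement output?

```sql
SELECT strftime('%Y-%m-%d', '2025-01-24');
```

2025-01-24

`%Y-%m-%d` extracts the ISO date: 2025-01-24.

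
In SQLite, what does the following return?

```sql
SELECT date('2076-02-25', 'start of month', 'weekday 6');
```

`start of month` rewinds 2076-02-25 to 2076-02-01.
`weekday 6` advances to the next Saturday; 2076-02-01 is already a Saturday, so it stays at 2076-02-01.

2076-02-01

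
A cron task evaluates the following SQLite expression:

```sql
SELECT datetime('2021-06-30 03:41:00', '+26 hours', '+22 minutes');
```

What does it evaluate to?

2021-07-01 06:03:00

+26 hours from 2021-06-30 03:41:00 is 2021-07-01 05:41:00 (crosses midnight).
+22 minutes from 2021-07-01 05:41:00 is 2021-07-01 06:03:00.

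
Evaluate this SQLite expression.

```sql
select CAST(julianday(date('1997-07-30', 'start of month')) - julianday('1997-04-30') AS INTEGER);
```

`start of month` rewinds 1997-07-30 to 1997-07-01.
0 days remain in April 1997 after the 30th (30 − 30).
May 1997: 31 days.
June 1997: 30 days.
Then 1 day into July 1997.
Total: 0 + 31 + 30 + 1 = 62.

62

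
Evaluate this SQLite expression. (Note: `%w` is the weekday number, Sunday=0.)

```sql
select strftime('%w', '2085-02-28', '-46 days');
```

First apply '-46 days': 2085-02-28 → 2085-01-13.
2085-01-13 is a Saturday; with Sunday=0 that is 6.

6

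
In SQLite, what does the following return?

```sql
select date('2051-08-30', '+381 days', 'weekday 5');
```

2052-09-20

Applying '+381 days' to 2051-08-30: counting 381 days forward gives 2052-09-14.
`weekday 5` advances to the next Friday; 2052-09-14 is a Saturday, so it moves forward to 2052-09-20.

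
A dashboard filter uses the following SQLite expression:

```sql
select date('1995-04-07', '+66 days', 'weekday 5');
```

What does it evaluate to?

Applying '+66 days' to 1995-04-07: counting 66 days forward gives 1995-06-12.
`weekday 5` advances to the next Friday; 1995-06-12 is a Monday, so it moves forward to 1995-06-16.

1995-06-16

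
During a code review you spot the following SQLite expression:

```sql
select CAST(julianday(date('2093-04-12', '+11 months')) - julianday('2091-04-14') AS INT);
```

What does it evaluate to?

Adding +11 months to 2093-04-12 gives 2094-03-12.
16 days remain in April 2091 after the 14th (30 − 14).
Full months from May 2091 through February 2094 contribute their day counts.
Then 12 days into March 2094.
Total: 16 + 31 + 30 + 31 + 31 + 30 + 31 + 30 + 31 + 31 + 29 + 31 + 30 + 31 + 30 + 31 + 31 + 30 + 31 + 30 + 31 + 31 + 28 + 31 + 30 + 31 + 30 + 31 + 31 + 30 + 31 + 30 + 31 + 31 + 28 + 12 = 1063.

1063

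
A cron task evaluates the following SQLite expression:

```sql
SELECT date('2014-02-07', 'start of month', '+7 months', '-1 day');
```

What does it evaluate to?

2014-08-31

`start of month` rewinds 2014-02-07 to 2014-02-01.
Adding +7 months to 2014-02-01 gives 2014-09-01.
Going back 1 day from 2014-09-01 reaches 2014-08-31 (last day of August, 31 days).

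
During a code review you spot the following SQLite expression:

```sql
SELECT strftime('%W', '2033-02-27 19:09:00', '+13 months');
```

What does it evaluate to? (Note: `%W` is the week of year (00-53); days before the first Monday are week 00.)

First apply '+13 months': 2033-02-27 19:09:00 → 2034-03-27 19:09:00.
2034-03-27 is a Monday. SQLite's %W counts Mondays since the year started; the result is 13.

13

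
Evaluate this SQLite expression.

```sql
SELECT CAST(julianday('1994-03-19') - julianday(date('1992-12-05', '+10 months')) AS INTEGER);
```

165

Adding +10 months to 1992-12-05 gives 1993-10-05.
26 days remain in October 1993 after the 5th (31 − 5).
November 1993: 30 days.
December 1993: 31 days.
January 1994: 31 days.
February 1994: 28 days.
Then 19 days into March 1994.
Total: 26 + 30 + 31 + 31 + 28 + 19 = 165.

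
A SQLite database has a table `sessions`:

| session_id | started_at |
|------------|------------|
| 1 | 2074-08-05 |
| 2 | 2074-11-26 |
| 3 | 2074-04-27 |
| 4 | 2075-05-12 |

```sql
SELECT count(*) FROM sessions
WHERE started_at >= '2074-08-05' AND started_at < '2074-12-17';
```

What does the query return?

Rows in [2074-08-05, 2074-12-17): 2074-08-05, 2074-11-26 → 2 rows.

2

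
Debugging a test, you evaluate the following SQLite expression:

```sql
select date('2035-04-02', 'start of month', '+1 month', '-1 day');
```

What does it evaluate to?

`start of month` rewinds 2035-04-02 to 2035-04-01.
Adding +1 month to 2035-04-01 gives 2035-05-01.
Going back 1 day from 2035-05-01 reaches 2035-04-30 (last day of April, 30 days).

2035-04-30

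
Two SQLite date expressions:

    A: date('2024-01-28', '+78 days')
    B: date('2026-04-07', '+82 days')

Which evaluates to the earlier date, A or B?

A = 2024-04-15.
B = 2026-06-28.
A is earlier.

A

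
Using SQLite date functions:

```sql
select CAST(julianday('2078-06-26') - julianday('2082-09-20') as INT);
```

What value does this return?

-1547

4 days remain in June 2078 after the 26th (30 − 26).
Full months from July 2078 through August 2082 contribute their day counts.
Then 20 days into September 2082.
Total: 4 + 31 + 31 + 30 + 31 + 30 + 31 + 31 + 28 + 31 + 30 + 31 + 30 + 31 + 31 + 30 + 31 + 30 + 31 + 31 + 29 + 31 + 30 + 31 + 30 + 31 + 31 + 30 + 31 + 30 + 31 + 31 + 28 + 31 + 30 + 31 + 30 + 31 + 31 + 30 + 31 + 30 + 31 + 31 + 28 + 31 + 30 + 31 + 30 + 31 + 31 + 20 = 1547.
The subtraction is earlier − later, so the result is −1547 → -1547.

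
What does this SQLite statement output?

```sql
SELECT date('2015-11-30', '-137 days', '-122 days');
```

Applying '-137 days' to 2015-11-30: counting 137 days back gives 2015-07-16.
Applying '-122 days' to 2015-07-16: counting 122 days back gives 2015-03-16.

2015-03-16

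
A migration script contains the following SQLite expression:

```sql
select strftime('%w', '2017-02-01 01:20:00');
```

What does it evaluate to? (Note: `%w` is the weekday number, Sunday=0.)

3

2017-02-01 is a Wednesday; with Sunday=0 that is 3.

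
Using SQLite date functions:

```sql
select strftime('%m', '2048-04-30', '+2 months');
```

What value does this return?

First apply '+2 months': 2048-04-30 → 2048-06-30.
`%m` extracts the 2-digit month (01-12): 06.

06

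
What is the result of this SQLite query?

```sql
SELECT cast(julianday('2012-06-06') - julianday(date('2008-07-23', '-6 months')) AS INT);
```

Adding -6 months to 2008-07-23 gives 2008-01-23.
8 days remain in January 2008 after the 23rd (31 − 23).
Full months from February 2008 through May 2012 contribute their day counts.
Then 6 days into June 2012.
Total: 8 + 29 + 31 + 30 + 31 + 30 + 31 + 31 + 30 + 31 + 30 + 31 + 31 + 28 + 31 + 30 + 31 + 30 + 31 + 31 + 30 + 31 + 30 + 31 + 31 + 28 + 31 + 30 + 31 + 30 + 31 + 31 + 30 + 31 + 30 + 31 + 31 + 28 + 31 + 30 + 31 + 30 + 31 + 31 + 30 + 31 + 30 + 31 + 31 + 29 + 31 + 30 + 31 + 6 = 1596.

1596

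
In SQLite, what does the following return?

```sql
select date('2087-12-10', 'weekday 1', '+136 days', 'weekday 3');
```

`weekday 1` advances to the next Monday; 2087-12-10 is a Wednesday, so it moves forward to 2087-12-15.
Applying '+136 days' to 2087-12-15: counting 136 days forward gives 2088-04-29.
`weekday 3` advances to the next Wednesday; 2088-04-29 is a Thursday, so it moves forward to 2088-05-05.

2088-05-05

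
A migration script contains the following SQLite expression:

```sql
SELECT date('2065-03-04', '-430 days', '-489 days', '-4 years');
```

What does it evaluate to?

Applying '-430 days' to 2065-03-04: counting 430 days back gives 2063-12-30.
Applying '-489 days' to 2063-12-30: counting 489 days back gives 2062-08-28.
Adding -4 years to 2062-08-28 gives 2058-08-28.

2058-08-28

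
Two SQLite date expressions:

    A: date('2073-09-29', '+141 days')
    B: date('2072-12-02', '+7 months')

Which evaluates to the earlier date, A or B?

A = 2074-02-17.
B = 2073-07-02.
B is earlier.

B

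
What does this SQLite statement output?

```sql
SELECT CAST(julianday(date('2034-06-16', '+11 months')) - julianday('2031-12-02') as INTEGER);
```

1261

Adding +11 months to 2034-06-16 gives 2035-05-16.
29 days remain in December 2031 after the 2nd (31 − 2).
Full months from January 2032 through April 2035 contribute their day counts.
Then 16 days into May 2035.
Total: 29 + 31 + 29 + 31 + 30 + 31 + 30 + 31 + 31 + 30 + 31 + 30 + 31 + 31 + 28 + 31 + 30 + 31 + 30 + 31 + 31 + 30 + 31 + 30 + 31 + 31 + 28 + 31 + 30 + 31 + 30 + 31 + 31 + 30 + 31 + 30 + 31 + 31 + 28 + 31 + 30 + 16 = 1261.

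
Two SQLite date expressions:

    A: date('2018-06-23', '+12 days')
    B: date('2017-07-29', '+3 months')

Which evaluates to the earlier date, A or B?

A = 2018-07-05.
B = 2017-10-29.
B is earlier.

B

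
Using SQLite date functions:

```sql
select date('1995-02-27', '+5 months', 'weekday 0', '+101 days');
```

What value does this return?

1995-11-08

Adding +5 months to 1995-02-27 gives 1995-07-27.
`weekday 0` advances to the next Sunday; 1995-07-27 is a Thursday, so it moves forward to 1995-07-30.
Applying '+101 days' to 1995-07-30: counting 101 days forward gives 1995-11-08.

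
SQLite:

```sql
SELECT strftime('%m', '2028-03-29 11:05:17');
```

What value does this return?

`%m` extracts the 2-digit month (01-12): 03.

03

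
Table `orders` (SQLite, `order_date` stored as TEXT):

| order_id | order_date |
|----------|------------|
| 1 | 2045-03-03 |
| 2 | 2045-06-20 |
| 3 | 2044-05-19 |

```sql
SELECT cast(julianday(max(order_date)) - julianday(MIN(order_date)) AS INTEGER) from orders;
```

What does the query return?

MIN = 2044-05-19, MAX = 2045-06-20.
12 days remain in May 2044 after the 19th (31 − 19).
Full months from June 2044 through May 2045 contribute their day counts.
Then 20 days into June 2045.
Total: 12 + 30 + 31 + 31 + 30 + 31 + 30 + 31 + 31 + 28 + 31 + 30 + 31 + 20 = 397.

397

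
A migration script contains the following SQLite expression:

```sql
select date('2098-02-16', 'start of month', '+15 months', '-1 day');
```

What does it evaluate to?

`start of month` rewinds 2098-02-16 to 2098-02-01.
Adding +15 months to 2098-02-01 gives 2099-05-01.
Going back 1 day from 2099-05-01 reaches 2099-04-30 (last day of April, 30 days).

2099-04-30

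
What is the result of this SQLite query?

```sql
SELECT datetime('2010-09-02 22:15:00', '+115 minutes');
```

2010-09-03 00:10:00

115 minutes = 1h 55m; +115 minutes from 2010-09-02 22:15:00 is 2010-09-03 00:10:00 (crosses midnight).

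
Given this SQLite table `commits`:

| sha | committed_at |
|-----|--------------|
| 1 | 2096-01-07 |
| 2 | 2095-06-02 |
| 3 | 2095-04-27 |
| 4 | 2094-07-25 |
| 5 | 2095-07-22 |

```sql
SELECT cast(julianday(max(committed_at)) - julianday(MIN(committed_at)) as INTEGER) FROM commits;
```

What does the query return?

531

MIN = 2094-07-25, MAX = 2096-01-07.
6 days remain in July 2094 after the 25th (31 − 25).
Full months from August 2094 through December 2095 contribute their day counts.
Then 7 days into January 2096.
Total: 6 + 31 + 30 + 31 + 30 + 31 + 31 + 28 + 31 + 30 + 31 + 30 + 31 + 31 + 30 + 31 + 30 + 31 + 7 = 531.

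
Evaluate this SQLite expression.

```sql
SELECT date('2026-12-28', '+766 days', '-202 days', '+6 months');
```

2029-01-14

Applying '+766 days' to 2026-12-28: counting 766 days forward gives 2029-02-01.
Applying '-202 days' to 2029-02-01: counting 202 days back gives 2028-07-14.
Adding +6 months to 2028-07-14 gives 2029-01-14.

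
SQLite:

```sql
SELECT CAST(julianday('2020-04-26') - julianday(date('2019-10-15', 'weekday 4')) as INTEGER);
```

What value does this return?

192

`weekday 4` advances to the next Thursday; 2019-10-15 is a Tuesday, so it moves forward to 2019-10-17.
14 days remain in October 2019 after the 17th (31 − 17).
November 2019: 30 days.
December 2019: 31 days.
January 2020: 31 days.
February 2020: 29 days (leap year).
March 2020: 31 days.
Then 26 days into April 2020.
Total: 14 + 30 + 31 + 31 + 29 + 31 + 26 = 192.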